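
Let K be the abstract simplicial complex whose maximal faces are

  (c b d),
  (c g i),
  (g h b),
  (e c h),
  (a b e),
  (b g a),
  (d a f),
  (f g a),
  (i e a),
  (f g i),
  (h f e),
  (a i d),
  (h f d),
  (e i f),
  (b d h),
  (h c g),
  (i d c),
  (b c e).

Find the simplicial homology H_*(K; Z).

H_0 ≅ Z,  H_1 ≅ Z ⊕ Z/2Z,  H_2 = 0.

Take the total order a < b < c < d < e < f < g < h < i on the vertex set. Then K (dimension 2) consists of the simplices:

  0-simplices (9): a, b, c, d, e, f, g, h, i
  1-simplices (27): ab, ad, ae, af, ag, ai, bc, bd, be, bg, bh, cd, ce, cg, ch, ci, df, dh, di, ef, eh, ei, fg, fh, fi, gh, gi
  2-simplices (18): abe, abg, adf, adi, aei, afg, bcd, bce, bdh, bgh, cdi, ceh, cgh, cgi, dfh, efh, efi, fgi

giving chain groups C_0 ≅ Z^9, C_1 ≅ Z^27, C_2 ≅ Z^18.

∂_1: C_1 → C_0 is given by ∂[p,q] = [q] − [p].
This gives a 9×27 integer matrix of rank 8; reducing to Smith normal form yields diagonal entries (1,1,1,1,1,1,1,1).

The boundary map ∂_2: C_2 → C_1 acts by ∂[p,q,r] = [q,r] − [p,r] + [p,q]. For instance
  ∂efi = fi − ei + ef,
  ∂ceh = eh − ch + ce.
The resulting 27×18 matrix has rank 18, and its Smith normal form has invariant factors (1,1,1,1,1,1,1,1,1,1,1,1,1,1,1,1,1,2).

Now H_k = ker ∂_k / im ∂_{k+1}, so:

  H_0: rank C_0 − rank ∂_1 = 9 − 8 = 1, and the invariant factors of ∂_1 are all 1, so H_0 = Z.
  H_1: rank ker ∂_1 − rank ∂_2 = (27 − 8) − 18 = 1, and ∂_2 has invariant factor 2 > 1, so H_1 = Z ⊕ Z/2Z.
  H_2: rank ker ∂_2 − rank ∂_3 = (18 − 18) − 0 = 0, and there is no ∂_3, so H_2 = 0.

As a check, the Euler characteristic is 9 − 27 + 18 = 0, which agrees with 1 − 1 + 0 = 0.
(K is a triangulation of the Klein bottle.)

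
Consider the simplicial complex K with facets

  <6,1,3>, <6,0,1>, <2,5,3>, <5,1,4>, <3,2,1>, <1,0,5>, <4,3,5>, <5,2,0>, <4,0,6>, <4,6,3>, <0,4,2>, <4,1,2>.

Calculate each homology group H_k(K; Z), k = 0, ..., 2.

H_0 ≅ Z,  H_1 ≅ Z_2,  H_2 = 0.

Take the total order 0 < 1 < 2 < 3 < 4 < 5 < 6 on the vertex set. Then K (dimension 2) consists of the simplices:

  0-simplices (7): [0], [1], [2], [3], [4], [5], [6]
  1-simplices (18): [0,1], [0,2], [0,4], [0,5], [0,6], [1,2], [1,3], [1,4], [1,5], [1,6], [2,3], [2,4], [2,5], [3,4], [3,5], [3,6], [4,5], [4,6]
  2-simplices (12): [0,1,5], [0,1,6], [0,2,4], [0,2,5], [0,4,6], [1,2,3], [1,2,4], [1,3,6], [1,4,5], [2,3,5], [3,4,5], [3,4,6]

so the chain groups are C_0 ≅ Z^7, C_1 ≅ Z^18, C_2 ≅ Z^12.

Boundary ∂_1: C_1 → C_0 maps an edge to its endpoints' difference, ∂[p,q] = q − p. For instance
  ∂[0,2] = [2] − [0].
The 7×18 boundary matrix has rank 6 and Smith normal form diag(1,1,1,1,1,1).

Boundary ∂_2: C_2 → C_1 maps a triangle to the signed sum of its edges. For instance
  ∂[0,4,6] = [4,6] − [0,6] + [0,4],
  ∂[0,1,5] = [1,5] − [0,5] + [0,1].
As a 18×12 matrix over Z this has rank 12, with invariant factors (1,1,1,1,1,1,1,1,1,1,1,2).

Reading off H_k = ker ∂_k / im ∂_{k+1}:

  H_0: rank C_0 − rank ∂_1 = 7 − 6 = 1, and the invariant factors of ∂_1 are all 1, so H_0 = Z.
  H_1: rank ker ∂_1 − rank ∂_2 = (18 − 6) − 12 = 0, and ∂_2 has invariant factor 2 > 1, so H_1 = Z_2.
  H_2: rank ker ∂_2 − rank ∂_3 = (12 − 12) − 0 = 0, and there is no ∂_3, so H_2 = 0.

As a check, the Euler characteristic is 7 − 18 + 12 = 1, which agrees with 1 − 0 + 0 = 1.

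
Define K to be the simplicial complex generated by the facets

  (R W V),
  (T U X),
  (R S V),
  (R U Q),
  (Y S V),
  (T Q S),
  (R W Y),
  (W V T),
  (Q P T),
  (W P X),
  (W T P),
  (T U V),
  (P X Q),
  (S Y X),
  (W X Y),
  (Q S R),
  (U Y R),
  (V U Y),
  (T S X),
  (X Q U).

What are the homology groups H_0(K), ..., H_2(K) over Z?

H_0 ≅ Z,  H_1 ≅ Z ⊕ Z/2Z,  H_2 = 0.

We work with the vertex ordering P < Q < R < S < T < U < V < W < X < Y. The simplices of K, each written with vertices in increasing order, are:

  0-simplices (10): P, Q, R, S, T, U, V, W, X, Y
  1-simplices (30): PQ, PT, PW, PX, QR, QS, QT, QU, QX, RS, RU, RV, RW, RY, ST, SV, SX, SY, TU, TV, TW, TX, UV, UX, UY, VW, VY, WX, WY, XY
  2-simplices (20): PQT, PQX, PTW, PWX, QRS, QRU, QST, QUX, RSV, RUY, RVW, RWY, STX, SVY, SXY, TUV, TUX, TVW, UVY, WXY

Hence C_0 ≅ Z^10, C_1 ≅ Z^30, C_2 ≅ Z^20.

The boundary map ∂_1: C_1 → C_0 maps an edge to its endpoints' difference, ∂[p,q] = q − p. For instance
  ∂QX = X − Q.
The 10×30 boundary matrix has rank 9 and Smith normal form diag(1,1,1,1,1,1,1,1,1).

The boundary map ∂_2: C_2 → C_1 sends each 2-simplex [p,q,r] to [q,r] − [p,r] + [p,q]. For instance
  ∂PWX = WX − PX + PW,
  ∂TUV = UV − TV + TU.
The resulting 30×20 matrix has rank 20, and its Smith normal form has invariant factors (1,1,1,1,1,1,1,1,1,1,1,1,1,1,1,1,1,1,1,2).

Computing H_k = (kernel of ∂_k) / (image of ∂_{k+1}):

  H_0: rank C_0 − rank ∂_1 = 10 − 9 = 1, and the invariant factors of ∂_1 are all 1, so H_0 = Z.
  H_1: rank ker ∂_1 − rank ∂_2 = (30 − 9) − 20 = 1, and ∂_2 has invariant factor 2 > 1, so H_1 = Z ⊕ Z/2Z.
  H_2: rank ker ∂_2 − rank ∂_3 = (20 − 20) − 0 = 0, and there is no ∂_3, so H_2 = 0.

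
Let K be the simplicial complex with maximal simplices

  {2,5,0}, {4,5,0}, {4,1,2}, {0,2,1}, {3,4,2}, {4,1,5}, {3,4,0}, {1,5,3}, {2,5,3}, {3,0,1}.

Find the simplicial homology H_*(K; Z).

Take the total order 0 < 1 < 2 < 3 < 4 < 5 on the vertex set. Then K (dimension 2) consists of the simplices:

  0-simplices (6): [0], [1], [2], [3], [4], [5]
  1-simplices (15): [0,1], [0,2], [0,3], [0,4], [0,5], [1,2], [1,3], [1,4], [1,5], [2,3], [2,4], [2,5], [3,4], [3,5], [4,5]
  2-simplices (10): [0,1,2], [0,1,3], [0,2,5], [0,3,4], [0,4,5], [1,2,4], [1,3,5], [1,4,5], [2,3,4], [2,3,5]

giving chain groups C_0 ≅ Z^6, C_1 ≅ Z^15, C_2 ≅ Z^10.

∂_1: C_1 → C_0 sends each edge [p,q] (with p < q) to q − p.
The resulting 6×15 matrix has rank 5, and its Smith normal form has invariant factors (1,1,1,1,1).

∂_2: C_2 → C_1 acts by ∂[p,q,r] = [q,r] − [p,r] + [p,q]. For instance
  ∂[0,4,5] = [4,5] − [0,5] + [0,4],
  ∂[2,3,4] = [3,4] − [2,4] + [2,3].
As a 15×10 matrix over Z this has rank 10, with invariant factors (1,1,1,1,1,1,1,1,1,2).

From H_k ≅ ker(∂_k) / im(∂_{k+1}) we obtain:

  H_0: rank C_0 − rank ∂_1 = 6 − 5 = 1, and the invariant factors of ∂_1 are all 1, so H_0 ≅ Z.
  H_1: rank ker ∂_1 − rank ∂_2 = (15 − 5) − 10 = 0, and ∂_2 has invariant factor 2 > 1, so H_1 ≅ Z/2Z.
  H_2: rank ker ∂_2 − rank ∂_3 = (10 − 10) − 0 = 0, and there is no ∂_3, so H_2 ≅ 0.

H_0 ≅ Z,  H_1 ≅ Z/2Z,  H_2 = 0.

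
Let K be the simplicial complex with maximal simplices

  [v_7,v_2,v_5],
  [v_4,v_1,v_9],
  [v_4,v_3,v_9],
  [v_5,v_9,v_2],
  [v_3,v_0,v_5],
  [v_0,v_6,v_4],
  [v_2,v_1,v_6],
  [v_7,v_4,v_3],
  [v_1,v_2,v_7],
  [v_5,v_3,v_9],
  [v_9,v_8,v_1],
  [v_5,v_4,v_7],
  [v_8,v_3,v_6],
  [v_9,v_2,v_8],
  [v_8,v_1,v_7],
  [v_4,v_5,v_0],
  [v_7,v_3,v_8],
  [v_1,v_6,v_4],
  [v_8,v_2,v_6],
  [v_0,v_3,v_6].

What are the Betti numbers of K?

Fix the vertex order v_0 < v_1 < v_2 < v_3 < v_4 < v_5 < v_6 < v_7 < v_8 < v_9 and write every simplex with vertices in increasing order. Then dim K = 2 and the simplices of K are:

  0-simplices (10): [v_0], [v_1], [v_2], [v_3], [v_4], [v_5], [v_6], [v_7], [v_8], [v_9]
  1-simplices (30): (30 of them)
  2-simplices (20): (20 of them)

giving chain groups C_0 ≅ Z^10, C_1 ≅ Z^30, C_2 ≅ Z^20.

Boundary ∂_1: C_1 → C_0 maps an edge to its endpoints' difference, ∂[p,q] = q − p.
This gives a 10×30 integer matrix of rank 9; reducing to Smith normal form yields diagonal entries (1,1,1,1,1,1,1,1,1).

The boundary map ∂_2: C_2 → C_1 maps a triangle to the signed sum of its edges. For instance
  ∂[v_4,v_5,v_7] = [v_5,v_7] − [v_4,v_7] + [v_4,v_5],
  ∂[v_3,v_4,v_9] = [v_4,v_9] − [v_3,v_9] + [v_3,v_4].
This gives a 30×20 integer matrix of rank 20; reducing to Smith normal form yields diagonal entries (1,1,1,1,1,1,1,1,1,1,1,1,1,1,1,1,1,1,1,2).

Now H_k = ker ∂_k / im ∂_{k+1}, so:

  H_0: rank C_0 − rank ∂_1 = 10 − 9 = 1, and the invariant factors of ∂_1 are all 1, so H_0 ≅ Z.
  H_1: rank ker ∂_1 − rank ∂_2 = (30 − 9) − 20 = 1, and ∂_2 has invariant factor 2 > 1, so H_1 ≅ Z ⊕ Z/2.
  H_2: rank ker ∂_2 − rank ∂_3 = (20 − 20) − 0 = 0, and there is no ∂_3, so H_2 ≅ 0.

Hence the Betti numbers are b_0 = 1, b_1 = 1, b_2 = 0.

b_0 = 1, b_1 = 1, b_2 = 0.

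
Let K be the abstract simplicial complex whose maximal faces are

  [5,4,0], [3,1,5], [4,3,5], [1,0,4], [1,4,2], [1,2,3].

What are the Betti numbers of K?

Fix the vertex order 0 < 1 < 2 < 3 < 4 < 5 and write every simplex with vertices in increasing order. Then dim K = 2 and the simplices of K are:

  0-simplices (6): [0], [1], [2], [3], [4], [5]
  1-simplices (12): [0,1], [0,4], [0,5], [1,2], [1,3], [1,4], [1,5], [2,3], [2,4], [3,4], [3,5], [4,5]
  2-simplices (6): [0,1,4], [0,4,5], [1,2,3], [1,2,4], [1,3,5], [3,4,5]

so the chain groups are C_0 ≅ Z^6, C_1 ≅ Z^12, C_2 ≅ Z^6.

The boundary map ∂_1: C_1 → C_0 is given by ∂[p,q] = [q] − [p].
This gives a 6×12 integer matrix of rank 5; reducing to Smith normal form yields diagonal entries (1,1,1,1,1).

The boundary map ∂_2: C_2 → C_1 sends each 2-simplex [p,q,r] to [q,r] − [p,r] + [p,q]. For instance
  ∂[1,2,4] = [2,4] − [1,4] + [1,2],
  ∂[1,2,3] = [2,3] − [1,3] + [1,2].
This gives a 12×6 integer matrix of rank 6; reducing to Smith normal form yields diagonal entries (1,1,1,1,1,1).

Computing H_k = (kernel of ∂_k) / (image of ∂_{k+1}):

  H_0: rank C_0 − rank ∂_1 = 6 − 5 = 1, and the invariant factors of ∂_1 are all 1, so H_0 ≅ Z.
  H_1: rank ker ∂_1 − rank ∂_2 = (12 − 5) − 6 = 1, and the invariant factors of ∂_2 are all 1, so H_1 ≅ Z.
  H_2: rank ker ∂_2 − rank ∂_3 = (6 − 6) − 0 = 0, and there is no ∂_3, so H_2 ≅ 0.

(K is a triangulation of the cylinder S^1 x I.)

Hence the Betti numbers are b_0 = 1, b_1 = 1, b_2 = 0.

b_0 = 1, b_1 = 1, b_2 = 0.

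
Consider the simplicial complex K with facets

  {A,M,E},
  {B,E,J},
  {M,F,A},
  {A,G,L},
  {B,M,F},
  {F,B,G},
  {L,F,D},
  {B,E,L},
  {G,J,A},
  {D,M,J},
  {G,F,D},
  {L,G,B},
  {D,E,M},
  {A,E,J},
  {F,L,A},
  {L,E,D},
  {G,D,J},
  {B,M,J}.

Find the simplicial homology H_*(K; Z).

H_0 = Z,  H_1 = Z ⊕ Z/2Z,  H_2 = 0.

K has 9 vertices, 27 edges, 18 triangles.
rank ∂_0 = 0, rank ∂_1 = 8 ⇒ b_0 = 9 − 0 − 8 = 1; all invariant factors of ∂_1 are 1 so no torsion. So H_0 = Z.
rank ∂_1 = 8, rank ∂_2 = 18 ⇒ b_1 = 27 − 8 − 18 = 1; ∂_2 has invariant factor(s) [2] giving torsion. So H_1 = Z ⊕ Z/2Z.
rank ∂_2 = 18, rank ∂_3 = 0 ⇒ b_2 = 18 − 18 − 0 = 0. So H_2 = 0.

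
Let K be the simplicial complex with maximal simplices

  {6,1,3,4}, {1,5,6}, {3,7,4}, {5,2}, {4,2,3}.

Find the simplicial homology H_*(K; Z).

H_0 ≅ Z,  H_1 ≅ Z,  H_2 = 0,  H_3 = 0.

Order the vertices as 1 < 2 < 3 < 4 < 5 < 6 < 7. Listing each simplex with vertices in this order, K has dimension 3 with simplices:

  0-simplices (7): [1], [2], [3], [4], [5], [6], [7]
  1-simplices (13): [1,3], [1,4], [1,5], [1,6], [2,3], [2,4], [2,5], [3,4], [3,6], [3,7], [4,6], [4,7], [5,6]
  2-simplices (7): [1,3,4], [1,3,6], [1,4,6], [1,5,6], [2,3,4], [3,4,6], [3,4,7]
  3-simplices (1): [1,3,4,6]

so the chain groups are C_0 ≅ Z^7, C_1 ≅ Z^13, C_2 ≅ Z^7, C_3 ≅ Z^1.

Boundary ∂_1: C_1 → C_0 maps an edge to its endpoints' difference, ∂[p,q] = q − p.
The resulting 7×13 matrix has rank 6, and its Smith normal form has invariant factors (1,1,1,1,1,1).

Boundary ∂_2: C_2 → C_1 acts by ∂[p,q,r] = [q,r] − [p,r] + [p,q]. For instance
  ∂[3,4,6] = [4,6] − [3,6] + [3,4],
  ∂[1,5,6] = [5,6] − [1,6] + [1,5].
As a 13×7 matrix over Z this has rank 6, with invariant factors (1,1,1,1,1,1).

Boundary ∂_3: C_3 → C_2 sends each 3-simplex σ to the alternating sum Σ_i (−1)^i (σ with its i-th vertex removed). For instance
  ∂[1,3,4,6] = [3,4,6] − [1,4,6] + [1,3,6] − [1,3,4].
The resulting 7×1 matrix has rank 1, and its Smith normal form has invariant factors (1).

From H_k ≅ ker(∂_k) / im(∂_{k+1}) we obtain:

  H_0: rank C_0 − rank ∂_1 = 7 − 6 = 1, and the invariant factors of ∂_1 are all 1, so H_0 ≅ Z.
  H_1: rank ker ∂_1 − rank ∂_2 = (13 − 6) − 6 = 1, and the invariant factors of ∂_2 are all 1, so H_1 ≅ Z.
  H_2: rank ker ∂_2 − rank ∂_3 = (7 − 6) − 1 = 0, and the invariant factors of ∂_3 are all 1, so H_2 ≅ 0.
  H_3: rank ker ∂_3 − rank ∂_4 = (1 − 1) − 0 = 0, and there is no ∂_4, so H_3 ≅ 0.

As a check, the Euler characteristic is 7 − 13 + 7 − 1 = 0, which agrees with 1 − 1 + 0 − 0 = 0.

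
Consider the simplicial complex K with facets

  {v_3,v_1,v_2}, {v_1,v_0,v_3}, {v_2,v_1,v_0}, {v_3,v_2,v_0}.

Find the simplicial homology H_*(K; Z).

We work with the vertex ordering v_0 < v_1 < v_2 < v_3. The simplices of K, each written with vertices in increasing order, are:

  0-simplices (4): [v_0], [v_1], [v_2], [v_3]
  1-simplices (6): [v_0,v_1], [v_0,v_2], [v_0,v_3], [v_1,v_2], [v_1,v_3], [v_2,v_3]
  2-simplices (4): [v_0,v_1,v_2], [v_0,v_1,v_3], [v_0,v_2,v_3], [v_1,v_2,v_3]

Hence C_0 ≅ Z^4, C_1 ≅ Z^6, C_2 ≅ Z^4.

Boundary ∂_1: C_1 → C_0 is given by ∂[p,q] = [q] − [p]. For instance
  ∂[v_0,v_2] = [v_2] − [v_0].
This gives a 4×6 integer matrix of rank 3; reducing to Smith normal form yields diagonal entries (1,1,1).

The boundary map ∂_2: C_2 → C_1 maps a triangle to the signed sum of its edges. For instance
  ∂[v_0,v_2,v_3] = [v_2,v_3] − [v_0,v_3] + [v_0,v_2],
  ∂[v_0,v_1,v_3] = [v_1,v_3] − [v_0,v_3] + [v_0,v_1].
The resulting 6×4 matrix has rank 3, and its Smith normal form has invariant factors (1,1,1).

Now H_k = ker ∂_k / im ∂_{k+1}, so:

  H_0: rank C_0 − rank ∂_1 = 4 − 3 = 1, and the invariant factors of ∂_1 are all 1, so H_0 = Z.
  H_1: rank ker ∂_1 − rank ∂_2 = (6 − 3) − 3 = 0, and the invariant factors of ∂_2 are all 1, so H_1 = 0.
  H_2: rank ker ∂_2 − rank ∂_3 = (4 − 3) − 0 = 1, and there is no ∂_3, so H_2 = Z.

(K is a triangulation of the 2-sphere S^2.)

H_0 ≅ Z,  H_1 = 0,  H_2 ≅ Z.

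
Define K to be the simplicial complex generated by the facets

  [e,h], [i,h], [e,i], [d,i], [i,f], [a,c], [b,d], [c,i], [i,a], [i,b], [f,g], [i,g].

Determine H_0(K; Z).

H_0 = Z.

Take the total order a < b < c < d < e < f < g < h < i on the vertex set. Then K (dimension 1) consists of the simplices:

  0-simplices (9): a, b, c, d, e, f, g, h, i
  1-simplices (12): ac, ai, bd, bi, ci, di, eh, ei, fg, fi, gi, hi

so the chain groups are C_0 ≅ Z^9, C_1 ≅ Z^12.

The boundary map ∂_1: C_1 → C_0 is given by ∂[p,q] = [q] − [p].
The resulting 9×12 matrix has rank 8, and its Smith normal form has invariant factors (1,1,1,1,1,1,1,1).

Computing H_k = (kernel of ∂_k) / (image of ∂_{k+1}):

  H_0: rank C_0 − rank ∂_1 = 9 − 8 = 1, and the invariant factors of ∂_1 are all 1, so H_0 ≅ Z.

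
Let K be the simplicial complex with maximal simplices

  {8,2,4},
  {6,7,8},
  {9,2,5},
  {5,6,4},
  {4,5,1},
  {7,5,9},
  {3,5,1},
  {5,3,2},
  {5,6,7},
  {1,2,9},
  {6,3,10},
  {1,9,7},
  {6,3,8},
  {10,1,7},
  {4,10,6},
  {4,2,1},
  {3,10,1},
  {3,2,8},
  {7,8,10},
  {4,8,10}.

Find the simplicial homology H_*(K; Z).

Fix the vertex order 1 < 2 < 3 < 4 < 5 < 6 < 7 < 8 < 9 < 10 and write every simplex with vertices in increasing order. Then dim K = 2 and the simplices of K are:

  0-simplices (10): [1], [2], [3], [4], [5], [6], [7], [8], [9], [10]
  1-simplices (30): (30 of them)
  2-simplices (20): (20 of them)

giving chain groups C_0 ≅ Z^10, C_1 ≅ Z^30, C_2 ≅ Z^20.

Boundary ∂_1: C_1 → C_0 sends each edge [p,q] (with p < q) to q − p.
As a 10×30 matrix over Z this has rank 9, with invariant factors (1,1,1,1,1,1,1,1,1).

∂_2: C_2 → C_1 maps a triangle to the signed sum of its edges. For instance
  ∂[4,6,10] = [6,10] − [4,10] + [4,6],
  ∂[1,7,9] = [7,9] − [1,9] + [1,7].
As a 30×20 matrix over Z this has rank 20, with invariant factors (1,1,1,1,1,1,1,1,1,1,1,1,1,1,1,1,1,1,1,2).

Reading off H_k = ker ∂_k / im ∂_{k+1}:

  H_0: rank C_0 − rank ∂_1 = 10 − 9 = 1, and the invariant factors of ∂_1 are all 1, so H_0 = Z.
  H_1: rank ker ∂_1 − rank ∂_2 = (30 − 9) − 20 = 1, and ∂_2 has invariant factor 2 > 1, so H_1 = Z ⊕ Z/2.
  H_2: rank ker ∂_2 − rank ∂_3 = (20 − 20) − 0 = 0, and there is no ∂_3, so H_2 = 0.

As a check, the Euler characteristic is 10 − 30 + 20 = 0, which agrees with 1 − 1 + 0 = 0.

H_0 = Z,  H_1 = Z ⊕ Z/2,  H_2 = 0.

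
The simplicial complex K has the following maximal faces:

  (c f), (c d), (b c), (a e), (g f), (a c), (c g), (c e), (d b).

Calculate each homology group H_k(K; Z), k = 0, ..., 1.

Fix the vertex order a < b < c < d < e < f < g and write every simplex with vertices in increasing order. Then dim K = 1 and the simplices of K are:

  0-simplices (7): a, b, c, d, e, f, g
  1-simplices (9): ac, ae, bc, bd, cd, ce, cf, cg, fg

so the chain groups are C_0 ≅ Z^7, C_1 ≅ Z^9.

∂_1: C_1 → C_0 maps an edge to its endpoints' difference, ∂[p,q] = q − p.
This gives a 7×9 integer matrix of rank 6; reducing to Smith normal form yields diagonal entries (1,1,1,1,1,1).

From H_k ≅ ker(∂_k) / im(∂_{k+1}) we obtain:

  H_0: rank C_0 − rank ∂_1 = 7 − 6 = 1, and the invariant factors of ∂_1 are all 1, so H_0 = Z.
  H_1: rank ker ∂_1 − rank ∂_2 = (9 − 6) − 0 = 3, and there is no ∂_2, so H_1 = Z^3.

H_0 ≅ Z,  H_1 ≅ Z^3.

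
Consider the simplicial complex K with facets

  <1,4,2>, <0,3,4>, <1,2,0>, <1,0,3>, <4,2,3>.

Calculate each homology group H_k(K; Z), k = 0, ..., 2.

Fix the vertex order 0 < 1 < 2 < 3 < 4 and write every simplex with vertices in increasing order. Then dim K = 2 and the simplices of K are:

  0-simplices (5): [0], [1], [2], [3], [4]
  1-simplices (10): [0,1], [0,2], [0,3], [0,4], [1,2], [1,3], [1,4], [2,3], [2,4], [3,4]
  2-simplices (5): [0,1,2], [0,1,3], [0,3,4], [1,2,4], [2,3,4]

so the chain groups are C_0 ≅ Z^5, C_1 ≅ Z^10, C_2 ≅ Z^5.

The boundary map ∂_1: C_1 → C_0 maps an edge to its endpoints' difference, ∂[p,q] = q − p. For instance
  ∂[2,3] = [3] − [2].
The 5×10 boundary matrix has rank 4 and Smith normal form diag(1,1,1,1).

The boundary map ∂_2: C_2 → C_1 acts by ∂[p,q,r] = [q,r] − [p,r] + [p,q]. For instance
  ∂[1,2,4] = [2,4] − [1,4] + [1,2],
  ∂[0,1,2] = [1,2] − [0,2] + [0,1].
The 10×5 boundary matrix has rank 5 and Smith normal form diag(1,1,1,1,1).

From H_k ≅ ker(∂_k) / im(∂_{k+1}) we obtain:

  H_0: rank C_0 − rank ∂_1 = 5 − 4 = 1, and the invariant factors of ∂_1 are all 1, so H_0 = Z.
  H_1: rank ker ∂_1 − rank ∂_2 = (10 − 4) − 5 = 1, and the invariant factors of ∂_2 are all 1, so H_1 = Z.
  H_2: rank ker ∂_2 − rank ∂_3 = (5 − 5) − 0 = 0, and there is no ∂_3, so H_2 = 0.

H_0 = Z,  H_1 = Z,  H_2 = 0.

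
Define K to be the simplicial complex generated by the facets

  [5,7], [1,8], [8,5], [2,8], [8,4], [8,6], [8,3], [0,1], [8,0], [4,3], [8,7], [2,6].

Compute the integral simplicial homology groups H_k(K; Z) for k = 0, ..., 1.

K has 9 vertices, 12 edges.
rank ∂_0 = 0, rank ∂_1 = 8 ⇒ b_0 = 9 − 0 − 8 = 1; all invariant factors of ∂_1 are 1 so no torsion. So H_0 = Z.
rank ∂_1 = 8, rank ∂_2 = 0 ⇒ b_1 = 12 − 8 − 0 = 4. So H_1 = Z^4.

H_0 = Z,  H_1 = Z^4.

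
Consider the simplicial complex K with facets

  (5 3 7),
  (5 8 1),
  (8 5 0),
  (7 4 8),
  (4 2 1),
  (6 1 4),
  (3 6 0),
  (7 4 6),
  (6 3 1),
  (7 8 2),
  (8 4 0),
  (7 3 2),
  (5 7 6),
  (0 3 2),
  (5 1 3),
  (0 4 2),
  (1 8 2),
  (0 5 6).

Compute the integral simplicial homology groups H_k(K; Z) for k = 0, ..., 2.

Fix the vertex order 0 < 1 < 2 < 3 < 4 < 5 < 6 < 7 < 8 and write every simplex with vertices in increasing order. Then dim K = 2 and the simplices of K are:

  0-simplices (9): [0], [1], [2], [3], [4], [5], [6], [7], [8]
  1-simplices (27): (27 of them)
  2-simplices (18): [0,2,3], [0,2,4], [0,3,6], [0,4,8], [0,5,6], [0,5,8], [1,2,4], [1,2,8], [1,3,5], [1,3,6], [1,4,6], [1,5,8], [2,3,7], [2,7,8], [3,5,7], [4,6,7], [4,7,8], [5,6,7]

giving chain groups C_0 ≅ Z^9, C_1 ≅ Z^27, C_2 ≅ Z^18.

∂_1: C_1 → C_0 sends each edge [p,q] (with p < q) to q − p. For instance
  ∂[3,5] = [5] − [3].
The resulting 9×27 matrix has rank 8, and its Smith normal form has invariant factors (1,1,1,1,1,1,1,1).

The boundary map ∂_2: C_2 → C_1 maps a triangle to the signed sum of its edges. For instance
  ∂[0,3,6] = [3,6] − [0,6] + [0,3],
  ∂[5,6,7] = [6,7] − [5,7] + [5,6].
This gives a 27×18 integer matrix of rank 18; reducing to Smith normal form yields diagonal entries (1,1,1,1,1,1,1,1,1,1,1,1,1,1,1,1,1,2).

From H_k ≅ ker(∂_k) / im(∂_{k+1}) we obtain:

  H_0: rank C_0 − rank ∂_1 = 9 − 8 = 1, and the invariant factors of ∂_1 are all 1, so H_0 = Z.
  H_1: rank ker ∂_1 − rank ∂_2 = (27 − 8) − 18 = 1, and ∂_2 has invariant factor 2 > 1, so H_1 = Z ⊕ Z/2Z.
  H_2: rank ker ∂_2 − rank ∂_3 = (18 − 18) − 0 = 0, and there is no ∂_3, so H_2 = 0.

As a check, the Euler characteristic is 9 − 27 + 18 = 0, which agrees with 1 − 1 + 0 = 0.
(K is a triangulation of the Klein bottle.)

H_0 ≅ Z,  H_1 ≅ Z ⊕ Z/2Z,  H_2 = 0.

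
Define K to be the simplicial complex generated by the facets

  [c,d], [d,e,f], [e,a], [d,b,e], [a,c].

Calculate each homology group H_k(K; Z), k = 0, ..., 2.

K has 6 vertices, 8 edges, 2 triangles.
rank ∂_0 = 0, rank ∂_1 = 5 ⇒ b_0 = 6 − 0 − 5 = 1; all invariant factors of ∂_1 are 1 so no torsion. So H_0 ≅ Z.
rank ∂_1 = 5, rank ∂_2 = 2 ⇒ b_1 = 8 − 5 − 2 = 1; all invariant factors of ∂_2 are 1 so no torsion. So H_1 ≅ Z.
rank ∂_2 = 2, rank ∂_3 = 0 ⇒ b_2 = 2 − 2 − 0 = 0. So H_2 ≅ 0.

H_0 = Z,  H_1 = Z,  H_2 = 0.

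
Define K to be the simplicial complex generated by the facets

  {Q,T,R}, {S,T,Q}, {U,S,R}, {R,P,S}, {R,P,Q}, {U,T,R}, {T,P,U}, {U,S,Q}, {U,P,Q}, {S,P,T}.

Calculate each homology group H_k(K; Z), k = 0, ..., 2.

H_0 ≅ Z,  H_1 ≅ Z_2,  H_2 = 0.

Fix the vertex order P < Q < R < S < T < U and write every simplex with vertices in increasing order. Then dim K = 2 and the simplices of K are:

  0-simplices (6): P, Q, R, S, T, U
  1-simplices (15): PQ, PR, PS, PT, PU, QR, QS, QT, QU, RS, RT, RU, ST, SU, TU
  2-simplices (10): PQR, PQU, PRS, PST, PTU, QRT, QST, QSU, RSU, RTU

Hence C_0 ≅ Z^6, C_1 ≅ Z^15, C_2 ≅ Z^10.

The boundary map ∂_1: C_1 → C_0 is given by ∂[p,q] = [q] − [p].
As a 6×15 matrix over Z this has rank 5, with invariant factors (1,1,1,1,1).

Boundary ∂_2: C_2 → C_1 maps a triangle to the signed sum of its edges. For instance
  ∂QST = ST − QT + QS,
  ∂PQR = QR − PR + PQ.
The resulting 15×10 matrix has rank 10, and its Smith normal form has invariant factors (1,1,1,1,1,1,1,1,1,2).

Now H_k = ker ∂_k / im ∂_{k+1}, so:

  H_0: rank C_0 − rank ∂_1 = 6 − 5 = 1, and the invariant factors of ∂_1 are all 1, so H_0 ≅ Z.
  H_1: rank ker ∂_1 − rank ∂_2 = (15 − 5) − 10 = 0, and ∂_2 has invariant factor 2 > 1, so H_1 ≅ Z_2.
  H_2: rank ker ∂_2 − rank ∂_3 = (10 − 10) − 0 = 0, and there is no ∂_3, so H_2 ≅ 0.

As a check, the Euler characteristic is 6 − 15 + 10 = 1, which agrees with 1 − 0 + 0 = 1.
(K is a triangulation of the real projective plane RP^2.)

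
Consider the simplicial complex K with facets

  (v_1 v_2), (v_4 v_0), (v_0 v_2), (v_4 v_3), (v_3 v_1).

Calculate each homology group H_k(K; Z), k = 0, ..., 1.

H_0 = Z,  H_1 = Z.

We work with the vertex ordering v_0 < v_1 < v_2 < v_3 < v_4. The simplices of K, each written with vertices in increasing order, are:

  0-simplices (5): [v_0], [v_1], [v_2], [v_3], [v_4]
  1-simplices (5): [v_0,v_2], [v_0,v_4], [v_1,v_2], [v_1,v_3], [v_3,v_4]

giving chain groups C_0 ≅ Z^5, C_1 ≅ Z^5.

The boundary map ∂_1: C_1 → C_0 maps an edge to its endpoints' difference, ∂[p,q] = q − p. For instance
  ∂[v_0,v_4] = [v_4] − [v_0].
The resulting 5×5 matrix has rank 4, and its Smith normal form has invariant factors (1,1,1,1).

Now H_k = ker ∂_k / im ∂_{k+1}, so:

  H_0: rank C_0 − rank ∂_1 = 5 − 4 = 1, and the invariant factors of ∂_1 are all 1, so H_0 = Z.
  H_1: rank ker ∂_1 − rank ∂_2 = (5 − 4) − 0 = 1, and there is no ∂_2, so H_1 = Z.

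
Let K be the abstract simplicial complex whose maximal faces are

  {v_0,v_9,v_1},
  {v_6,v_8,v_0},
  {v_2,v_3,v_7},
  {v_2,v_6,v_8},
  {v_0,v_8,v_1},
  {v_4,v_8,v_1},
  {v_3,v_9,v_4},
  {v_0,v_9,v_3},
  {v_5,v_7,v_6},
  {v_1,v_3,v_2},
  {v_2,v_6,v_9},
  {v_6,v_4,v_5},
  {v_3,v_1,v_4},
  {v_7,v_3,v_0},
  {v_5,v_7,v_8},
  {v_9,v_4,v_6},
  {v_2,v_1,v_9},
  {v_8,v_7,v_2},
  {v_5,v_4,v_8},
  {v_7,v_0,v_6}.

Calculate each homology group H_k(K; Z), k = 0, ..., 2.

H_0 = Z,  H_1 = Z ⊕ Z_2,  H_2 = 0.

We work with the vertex ordering v_0 < v_1 < v_2 < v_3 < v_4 < v_5 < v_6 < v_7 < v_8 < v_9. The simplices of K, each written with vertices in increasing order, are:

  0-simplices (10): [v_0], [v_1], [v_2], [v_3], [v_4], [v_5], [v_6], [v_7], [v_8], [v_9]
  1-simplices (30): (30 of them)
  2-simplices (20): (20 of them)

so the chain groups are C_0 ≅ Z^10, C_1 ≅ Z^30, C_2 ≅ Z^20.

The boundary map ∂_1: C_1 → C_0 is given by ∂[p,q] = [q] − [p].
As a 10×30 matrix over Z this has rank 9, with invariant factors (1,1,1,1,1,1,1,1,1).

The boundary map ∂_2: C_2 → C_1 acts by ∂[p,q,r] = [q,r] − [p,r] + [p,q]. For instance
  ∂[v_4,v_5,v_8] = [v_5,v_8] − [v_4,v_8] + [v_4,v_5],
  ∂[v_1,v_4,v_8] = [v_4,v_8] − [v_1,v_8] + [v_1,v_4].
The 30×20 boundary matrix has rank 20 and Smith normal form diag(1,1,1,1,1,1,1,1,1,1,1,1,1,1,1,1,1,1,1,2).

From H_k ≅ ker(∂_k) / im(∂_{k+1}) we obtain:

  H_0: rank C_0 − rank ∂_1 = 10 − 9 = 1, and the invariant factors of ∂_1 are all 1, so H_0 ≅ Z.
  H_1: rank ker ∂_1 − rank ∂_2 = (30 − 9) − 20 = 1, and ∂_2 has invariant factor 2 > 1, so H_1 ≅ Z ⊕ Z_2.
  H_2: rank ker ∂_2 − rank ∂_3 = (20 − 20) − 0 = 0, and there is no ∂_3, so H_2 ≅ 0.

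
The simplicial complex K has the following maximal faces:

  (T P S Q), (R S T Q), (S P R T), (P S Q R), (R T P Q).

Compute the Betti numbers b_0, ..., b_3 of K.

Fix the vertex order P < Q < R < S < T and write every simplex with vertices in increasing order. Then dim K = 3 and the simplices of K are:

  0-simplices (5): P, Q, R, S, T
  1-simplices (10): PQ, PR, PS, PT, QR, QS, QT, RS, RT, ST
  2-simplices (10): PQR, PQS, PQT, PRS, PRT, PST, QRS, QRT, QST, RST
  3-simplices (5): PQRS, PQRT, PQST, PRST, QRST

giving chain groups C_0 ≅ Z^5, C_1 ≅ Z^10, C_2 ≅ Z^10, C_3 ≅ Z^5.

The boundary map ∂_1: C_1 → C_0 maps an edge to its endpoints' difference, ∂[p,q] = q − p.
As a 5×10 matrix over Z this has rank 4, with invariant factors (1,1,1,1).

The boundary map ∂_2: C_2 → C_1 acts by ∂[p,q,r] = [q,r] − [p,r] + [p,q]. For instance
  ∂PQR = QR − PR + PQ,
  ∂QRT = RT − QT + QR.
As a 10×10 matrix over Z this has rank 6, with invariant factors (1,1,1,1,1,1).

Boundary ∂_3: C_3 → C_2 sends each 3-simplex σ to the alternating sum Σ_i (−1)^i (σ with its i-th vertex removed). For instance
  ∂PQRS = QRS − PRS + PQS − PQR,
  ∂QRST = RST − QST + QRT − QRS.
As a 10×5 matrix over Z this has rank 4, with invariant factors (1,1,1,1).

Computing H_k = (kernel of ∂_k) / (image of ∂_{k+1}):

  H_0: rank C_0 − rank ∂_1 = 5 − 4 = 1, and the invariant factors of ∂_1 are all 1, so H_0 = Z.
  H_1: rank ker ∂_1 − rank ∂_2 = (10 − 4) − 6 = 0, and the invariant factors of ∂_2 are all 1, so H_1 = 0.
  H_2: rank ker ∂_2 − rank ∂_3 = (10 − 6) − 4 = 0, and the invariant factors of ∂_3 are all 1, so H_2 = 0.
  H_3: rank ker ∂_3 − rank ∂_4 = (5 − 4) − 0 = 1, and there is no ∂_4, so H_3 = Z.

Hence the Betti numbers are b_0 = 1, b_1 = 0, b_2 = 0, b_3 = 1.

b_0 = 1, b_1 = 0, b_2 = 0, b_3 = 1.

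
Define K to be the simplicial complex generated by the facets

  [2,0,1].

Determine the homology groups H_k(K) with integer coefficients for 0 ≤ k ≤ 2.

Take the total order 0 < 1 < 2 on the vertex set. Then K (dimension 2) consists of the simplices:

  0-simplices (3): [0], [1], [2]
  1-simplices (3): [0,1], [0,2], [1,2]
  2-simplices (1): [0,1,2]

so the chain groups are C_0 ≅ Z^3, C_1 ≅ Z^3, C_2 ≅ Z^1.

∂_1: C_1 → C_0 sends each edge [p,q] (with p < q) to q − p. For instance
  ∂[1,2] = [2] − [1].
The 3×3 boundary matrix has rank 2 and Smith normal form diag(1,1).

Boundary ∂_2: C_2 → C_1 maps a triangle to the signed sum of its edges. For instance
  ∂[0,1,2] = [1,2] − [0,2] + [0,1].
As a 3×1 matrix over Z this has rank 1, with invariant factors (1).

Computing H_k = (kernel of ∂_k) / (image of ∂_{k+1}):

  H_0: rank C_0 − rank ∂_1 = 3 − 2 = 1, and the invariant factors of ∂_1 are all 1, so H_0 = Z.
  H_1: rank ker ∂_1 − rank ∂_2 = (3 − 2) − 1 = 0, and the invariant factors of ∂_2 are all 1, so H_1 = 0.
  H_2: rank ker ∂_2 − rank ∂_3 = (1 − 1) − 0 = 0, and there is no ∂_3, so H_2 = 0.

H_0 = Z,  H_1 = 0,  H_2 = 0.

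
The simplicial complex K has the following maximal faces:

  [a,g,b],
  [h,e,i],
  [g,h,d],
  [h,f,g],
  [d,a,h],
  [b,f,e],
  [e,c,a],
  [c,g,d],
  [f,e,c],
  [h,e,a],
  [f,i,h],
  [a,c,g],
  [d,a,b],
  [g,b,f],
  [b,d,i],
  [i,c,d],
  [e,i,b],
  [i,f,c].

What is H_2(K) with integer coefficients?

H_2 = 0.

Take the total order a < b < c < d < e < f < g < h < i on the vertex set. Then K (dimension 2) consists of the simplices:

  0-simplices (9): a, b, c, d, e, f, g, h, i
  1-simplices (27): ab, ac, ad, ae, ag, ah, bd, be, bf, bg, bi, cd, ce, cf, cg, ci, dg, dh, di, ef, eh, ei, fg, fh, fi, gh, hi
  2-simplices (18): abd, abg, ace, acg, adh, aeh, bdi, bef, bei, bfg, cdg, cdi, cef, cfi, dgh, ehi, fgh, fhi

so the chain groups are C_0 ≅ Z^9, C_1 ≅ Z^27, C_2 ≅ Z^18.

Boundary ∂_1: C_1 → C_0 maps an edge to its endpoints' difference, ∂[p,q] = q − p. For instance
  ∂ce = e − c.
As a 9×27 matrix over Z this has rank 8, with invariant factors (1,1,1,1,1,1,1,1).

Boundary ∂_2: C_2 → C_1 sends each 2-simplex [p,q,r] to [q,r] − [p,r] + [p,q]. For instance
  ∂cef = ef − cf + ce,
  ∂bfg = fg − bg + bf.
This gives a 27×18 integer matrix of rank 18; reducing to Smith normal form yields diagonal entries (1,1,1,1,1,1,1,1,1,1,1,1,1,1,1,1,1,2).

From H_k ≅ ker(∂_k) / im(∂_{k+1}) we obtain:

  H_2: rank ker ∂_2 − rank ∂_3 = (18 − 18) − 0 = 0, and there is no ∂_3, so H_2 ≅ 0.

(K is a triangulation of the Klein bottle.)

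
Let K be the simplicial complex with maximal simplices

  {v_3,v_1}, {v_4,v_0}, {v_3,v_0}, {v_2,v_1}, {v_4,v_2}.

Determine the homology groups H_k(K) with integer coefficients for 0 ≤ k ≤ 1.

Order the vertices as v_0 < v_1 < v_2 < v_3 < v_4. Listing each simplex with vertices in this order, K has dimension 1 with simplices:

  0-simplices (5): [v_0], [v_1], [v_2], [v_3], [v_4]
  1-simplices (5): [v_0,v_3], [v_0,v_4], [v_1,v_2], [v_1,v_3], [v_2,v_4]

giving chain groups C_0 ≅ Z^5, C_1 ≅ Z^5.

∂_1: C_1 → C_0 is given by ∂[p,q] = [q] − [p]. For instance
  ∂[v_0,v_3] = [v_3] − [v_0].
As a 5×5 matrix over Z this has rank 4, with invariant factors (1,1,1,1).

Now H_k = ker ∂_k / im ∂_{k+1}, so:

  H_0: rank C_0 − rank ∂_1 = 5 − 4 = 1, and the invariant factors of ∂_1 are all 1, so H_0 ≅ Z.
  H_1: rank ker ∂_1 − rank ∂_2 = (5 − 4) − 0 = 1, and there is no ∂_2, so H_1 ≅ Z.

(K is a triangulation of the circle S^1.)

H_0 = Z,  H_1 = Z.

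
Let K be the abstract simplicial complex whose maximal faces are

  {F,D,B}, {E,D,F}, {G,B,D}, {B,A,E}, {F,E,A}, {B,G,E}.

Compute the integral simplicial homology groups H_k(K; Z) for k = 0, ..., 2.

H_0 ≅ Z,  H_1 ≅ Z,  H_2 = 0.

K has 6 vertices, 12 edges, 6 triangles.
rank ∂_0 = 0, rank ∂_1 = 5 ⇒ b_0 = 6 − 0 − 5 = 1; all invariant factors of ∂_1 are 1 so no torsion. So H_0 = Z.
rank ∂_1 = 5, rank ∂_2 = 6 ⇒ b_1 = 12 − 5 − 6 = 1; all invariant factors of ∂_2 are 1 so no torsion. So H_1 = Z.
rank ∂_2 = 6, rank ∂_3 = 0 ⇒ b_2 = 6 − 6 − 0 = 0. So H_2 = 0.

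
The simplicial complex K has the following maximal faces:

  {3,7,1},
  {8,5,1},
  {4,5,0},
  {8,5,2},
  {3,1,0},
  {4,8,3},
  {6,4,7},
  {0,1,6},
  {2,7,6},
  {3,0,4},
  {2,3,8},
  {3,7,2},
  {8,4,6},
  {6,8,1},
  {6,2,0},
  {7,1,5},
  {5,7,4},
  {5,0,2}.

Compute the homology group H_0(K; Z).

H_0 = Z.

Take the total order 0 < 1 < 2 < 3 < 4 < 5 < 6 < 7 < 8 on the vertex set. Then K (dimension 2) consists of the simplices:

  0-simplices (9): [0], [1], [2], [3], [4], [5], [6], [7], [8]
  1-simplices (27): (27 of them)
  2-simplices (18): [0,1,3], [0,1,6], [0,2,5], [0,2,6], [0,3,4], [0,4,5], [1,3,7], [1,5,7], [1,5,8], [1,6,8], [2,3,7], [2,3,8], [2,5,8], [2,6,7], [3,4,8], [4,5,7], [4,6,7], [4,6,8]

Hence C_0 ≅ Z^9, C_1 ≅ Z^27, C_2 ≅ Z^18.

Boundary ∂_1: C_1 → C_0 sends each edge [p,q] (with p < q) to q − p.
The resulting 9×27 matrix has rank 8, and its Smith normal form has invariant factors (1,1,1,1,1,1,1,1).

∂_2: C_2 → C_1 sends each 2-simplex [p,q,r] to [q,r] − [p,r] + [p,q]. For instance
  ∂[4,6,8] = [6,8] − [4,8] + [4,6],
  ∂[3,4,8] = [4,8] − [3,8] + [3,4].
The resulting 27×18 matrix has rank 17, and its Smith normal form has invariant factors (1,1,1,1,1,1,1,1,1,1,1,1,1,1,1,1,1).

Reading off H_k = ker ∂_k / im ∂_{k+1}:

  H_0: rank C_0 − rank ∂_1 = 9 − 8 = 1, and the invariant factors of ∂_1 are all 1, so H_0 = Z.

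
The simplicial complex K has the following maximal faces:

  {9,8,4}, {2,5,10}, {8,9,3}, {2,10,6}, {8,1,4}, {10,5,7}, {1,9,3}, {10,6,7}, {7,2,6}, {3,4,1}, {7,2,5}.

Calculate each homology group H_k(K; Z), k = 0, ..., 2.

H_0 = Z^2,  H_1 = Z,  H_2 = Z.

Take the total order 1 < 2 < 3 < 4 < 5 < 6 < 7 < 8 < 9 < 10 on the vertex set. Then K (dimension 2) consists of the simplices:

  0-simplices (10): [1], [2], [3], [4], [5], [6], [7], [8], [9], [10]
  1-simplices (19): [1,3], [1,4], [1,8], [1,9], [2,5], [2,6], [2,7], [2,10], [3,4], [3,8], [3,9], [4,8], [4,9], [5,7], [5,10], [6,7], [6,10], [7,10], [8,9]
  2-simplices (11): [1,3,4], [1,3,9], [1,4,8], [2,5,7], [2,5,10], [2,6,7], [2,6,10], [3,8,9], [4,8,9], [5,7,10], [6,7,10]

Hence C_0 ≅ Z^10, C_1 ≅ Z^19, C_2 ≅ Z^11.

Boundary ∂_1: C_1 → C_0 sends each edge [p,q] (with p < q) to q − p. For instance
  ∂[1,4] = [4] − [1].
The resulting 10×19 matrix has rank 8, and its Smith normal form has invariant factors (1,1,1,1,1,1,1,1).

Boundary ∂_2: C_2 → C_1 sends each 2-simplex [p,q,r] to [q,r] − [p,r] + [p,q]. For instance
  ∂[1,4,8] = [4,8] − [1,8] + [1,4],
  ∂[6,7,10] = [7,10] − [6,10] + [6,7].
As a 19×11 matrix over Z this has rank 10, with invariant factors (1,1,1,1,1,1,1,1,1,1).

Computing H_k = (kernel of ∂_k) / (image of ∂_{k+1}):

  H_0: rank C_0 − rank ∂_1 = 10 − 8 = 2, and the invariant factors of ∂_1 are all 1, so H_0 ≅ Z^2.
  H_1: rank ker ∂_1 − rank ∂_2 = (19 − 8) − 10 = 1, and the invariant factors of ∂_2 are all 1, so H_1 ≅ Z.
  H_2: rank ker ∂_2 − rank ∂_3 = (11 − 10) − 0 = 1, and there is no ∂_3, so H_2 ≅ Z.

(K is a triangulation of the disjoint union of the Möbius band and the 2-sphere S^2.)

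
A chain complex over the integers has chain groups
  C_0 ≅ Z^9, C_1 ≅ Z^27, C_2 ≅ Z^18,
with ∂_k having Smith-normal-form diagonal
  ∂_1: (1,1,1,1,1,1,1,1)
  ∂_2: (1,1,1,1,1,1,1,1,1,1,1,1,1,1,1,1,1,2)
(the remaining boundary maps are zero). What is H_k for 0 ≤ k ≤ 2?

H_0: b_0 = 9 − 0 − 8 = 1; torsion from ∂_1 factors > 1: none. So H_0 = Z.
H_1: b_1 = 27 − 8 − 18 = 1; torsion from ∂_2 factors > 1: [2]. So H_1 = Z ⊕ Z/2.
H_2: b_2 = 18 − 18 − 0 = 0; torsion from ∂_3 factors > 1: none. So H_2 = 0.

H_0 = Z,  H_1 = Z ⊕ Z/2,  H_2 = 0.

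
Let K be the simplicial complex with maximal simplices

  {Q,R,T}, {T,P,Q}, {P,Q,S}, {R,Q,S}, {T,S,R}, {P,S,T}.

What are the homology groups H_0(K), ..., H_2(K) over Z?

K has 5 vertices, 9 edges, 6 triangles.
rank ∂_0 = 0, rank ∂_1 = 4 ⇒ b_0 = 5 − 0 − 4 = 1; all invariant factors of ∂_1 are 1 so no torsion. So H_0 = Z.
rank ∂_1 = 4, rank ∂_2 = 5 ⇒ b_1 = 9 − 4 − 5 = 0; all invariant factors of ∂_2 are 1 so no torsion. So H_1 = 0.
rank ∂_2 = 5, rank ∂_3 = 0 ⇒ b_2 = 6 − 5 − 0 = 1. So H_2 = Z.

H_0 = Z,  H_1 = 0,  H_2 = Z.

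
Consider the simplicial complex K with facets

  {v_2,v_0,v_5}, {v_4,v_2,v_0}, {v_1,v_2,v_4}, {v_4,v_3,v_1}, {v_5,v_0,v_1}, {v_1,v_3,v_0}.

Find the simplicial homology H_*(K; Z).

Take the total order v_0 < v_1 < v_2 < v_3 < v_4 < v_5 on the vertex set. Then K (dimension 2) consists of the simplices:

  0-simplices (6): [v_0], [v_1], [v_2], [v_3], [v_4], [v_5]
  1-simplices (12): [v_0,v_1], [v_0,v_2], [v_0,v_3], [v_0,v_4], [v_0,v_5], [v_1,v_2], [v_1,v_3], [v_1,v_4], [v_1,v_5], [v_2,v_4], [v_2,v_5], [v_3,v_4]
  2-simplices (6): [v_0,v_1,v_3], [v_0,v_1,v_5], [v_0,v_2,v_4], [v_0,v_2,v_5], [v_1,v_2,v_4], [v_1,v_3,v_4]

giving chain groups C_0 ≅ Z^6, C_1 ≅ Z^12, C_2 ≅ Z^6.

The boundary map ∂_1: C_1 → C_0 is given by ∂[p,q] = [q] − [p]. For instance
  ∂[v_1,v_5] = [v_5] − [v_1].
The resulting 6×12 matrix has rank 5, and its Smith normal form has invariant factors (1,1,1,1,1).

∂_2: C_2 → C_1 acts by ∂[p,q,r] = [q,r] − [p,r] + [p,q]. For instance
  ∂[v_1,v_3,v_4] = [v_3,v_4] − [v_1,v_4] + [v_1,v_3],
  ∂[v_0,v_1,v_3] = [v_1,v_3] − [v_0,v_3] + [v_0,v_1].
The 12×6 boundary matrix has rank 6 and Smith normal form diag(1,1,1,1,1,1).

From H_k ≅ ker(∂_k) / im(∂_{k+1}) we obtain:

  H_0: rank C_0 − rank ∂_1 = 6 − 5 = 1, and the invariant factors of ∂_1 are all 1, so H_0 = Z.
  H_1: rank ker ∂_1 − rank ∂_2 = (12 − 5) − 6 = 1, and the invariant factors of ∂_2 are all 1, so H_1 = Z.
  H_2: rank ker ∂_2 − rank ∂_3 = (6 − 6) − 0 = 0, and there is no ∂_3, so H_2 = 0.

H_0 = Z,  H_1 = Z,  H_2 = 0.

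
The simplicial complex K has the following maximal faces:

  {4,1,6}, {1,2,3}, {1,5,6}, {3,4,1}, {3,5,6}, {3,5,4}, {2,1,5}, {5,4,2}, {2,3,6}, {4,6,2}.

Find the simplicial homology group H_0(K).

H_0 = Z.

We work with the vertex ordering 1 < 2 < 3 < 4 < 5 < 6. The simplices of K, each written with vertices in increasing order, are:

  0-simplices (6): [1], [2], [3], [4], [5], [6]
  1-simplices (15): [1,2], [1,3], [1,4], [1,5], [1,6], [2,3], [2,4], [2,5], [2,6], [3,4], [3,5], [3,6], [4,5], [4,6], [5,6]
  2-simplices (10): [1,2,3], [1,2,5], [1,3,4], [1,4,6], [1,5,6], [2,3,6], [2,4,5], [2,4,6], [3,4,5], [3,5,6]

so the chain groups are C_0 ≅ Z^6, C_1 ≅ Z^15, C_2 ≅ Z^10.

∂_1: C_1 → C_0 maps an edge to its endpoints' difference, ∂[p,q] = q − p. For instance
  ∂[4,6] = [6] − [4].
The 6×15 boundary matrix has rank 5 and Smith normal form diag(1,1,1,1,1).

∂_2: C_2 → C_1 acts by ∂[p,q,r] = [q,r] − [p,r] + [p,q]. For instance
  ∂[3,5,6] = [5,6] − [3,6] + [3,5],
  ∂[1,3,4] = [3,4] − [1,4] + [1,3].
This gives a 15×10 integer matrix of rank 10; reducing to Smith normal form yields diagonal entries (1,1,1,1,1,1,1,1,1,2).

From H_k ≅ ker(∂_k) / im(∂_{k+1}) we obtain:

  H_0: rank C_0 − rank ∂_1 = 6 − 5 = 1, and the invariant factors of ∂_1 are all 1, so H_0 = Z.

(K is a triangulation of the real projective plane RP^2.)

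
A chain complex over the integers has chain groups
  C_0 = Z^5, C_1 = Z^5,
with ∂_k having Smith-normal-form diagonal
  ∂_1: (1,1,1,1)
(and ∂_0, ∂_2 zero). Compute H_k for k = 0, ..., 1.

H_0: b_0 = 5 − 0 − 4 = 1; torsion from ∂_1 factors > 1: none. So H_0 ≅ Z.
H_1: b_1 = 5 − 4 − 0 = 1; torsion from ∂_2 factors > 1: none. So H_1 ≅ Z.

H_0 ≅ Z,  H_1 ≅ Z.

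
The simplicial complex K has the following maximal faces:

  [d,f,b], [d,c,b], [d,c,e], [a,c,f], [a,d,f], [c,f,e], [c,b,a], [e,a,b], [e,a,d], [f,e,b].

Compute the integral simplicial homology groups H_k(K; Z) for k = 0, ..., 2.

Fix the vertex order a < b < c < d < e < f and write every simplex with vertices in increasing order. Then dim K = 2 and the simplices of K are:

  0-simplices (6): a, b, c, d, e, f
  1-simplices (15): ab, ac, ad, ae, af, bc, bd, be, bf, cd, ce, cf, de, df, ef
  2-simplices (10): abc, abe, acf, ade, adf, bcd, bdf, bef, cde, cef

so the chain groups are C_0 ≅ Z^6, C_1 ≅ Z^15, C_2 ≅ Z^10.

The boundary map ∂_1: C_1 → C_0 sends each edge [p,q] (with p < q) to q − p.
As a 6×15 matrix over Z this has rank 5, with invariant factors (1,1,1,1,1).

∂_2: C_2 → C_1 maps a triangle to the signed sum of its edges. For instance
  ∂bcd = cd − bd + bc,
  ∂abe = be − ae + ab.
This gives a 15×10 integer matrix of rank 10; reducing to Smith normal form yields diagonal entries (1,1,1,1,1,1,1,1,1,2).

From H_k ≅ ker(∂_k) / im(∂_{k+1}) we obtain:

  H_0: rank C_0 − rank ∂_1 = 6 − 5 = 1, and the invariant factors of ∂_1 are all 1, so H_0 ≅ Z.
  H_1: rank ker ∂_1 − rank ∂_2 = (15 − 5) − 10 = 0, and ∂_2 has invariant factor 2 > 1, so H_1 ≅ Z/2.
  H_2: rank ker ∂_2 − rank ∂_3 = (10 − 10) − 0 = 0, and there is no ∂_3, so H_2 ≅ 0.

(K is a triangulation of the real projective plane RP^2.)

H_0 ≅ Z,  H_1 ≅ Z/2,  H_2 = 0.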